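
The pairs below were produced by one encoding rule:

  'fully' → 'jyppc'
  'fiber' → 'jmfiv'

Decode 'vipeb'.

This is a Caesar cipher with shift 4.
Reversing it on vipeb: v−4=r, i−4=e, p−4=l, e−4=a, b−4=x.

relax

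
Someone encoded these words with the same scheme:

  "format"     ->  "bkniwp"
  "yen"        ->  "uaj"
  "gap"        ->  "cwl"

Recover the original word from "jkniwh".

Compare letters: f→b is +22, o→k is +22, r→n is +22 — a constant shift. Each letter is shifted forward by 22 in the alphabet (a Caesar shift of +22).
Undoing it on jkniwh: j−22=n, k−22=o, n−22=r, i−22=m, w−22=a, h−22=l.

normal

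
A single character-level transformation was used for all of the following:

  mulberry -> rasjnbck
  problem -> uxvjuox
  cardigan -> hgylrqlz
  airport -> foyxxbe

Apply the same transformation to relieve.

wksqnfp

In mulberry: m→r is +5, u→a is +6, l→s is +7, b→j is +8 — the shift increases by 1 each position. Each letter shifts forward by (position + 5), i.e. 5, 6, 7, … — the shift grows by one for each successive letter.
Applying it to relieve: r+5=w, e+6=k, l+7=s, i+8=q, e+9=n, v+10=f, e+11=p.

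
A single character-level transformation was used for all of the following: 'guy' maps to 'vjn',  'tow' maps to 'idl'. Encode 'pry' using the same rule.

egn

Compare letters: g→v is +15, u→j is +15, y→n is +15 — a constant shift. Each letter is shifted forward by 15 in the alphabet (a Caesar shift of +15).
For pry: p+15=e, r+15=g, y+15=n.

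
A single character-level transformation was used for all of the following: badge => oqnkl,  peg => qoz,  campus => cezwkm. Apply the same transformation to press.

ccobz

The output letters match the input read backwards, each shifted +10: badge reversed is egdab. Two steps: reverse the string, then apply a Caesar shift of +10.
Applying it to press: reverse → sserp; then shift: s+10=c, s+10=c, e+10=o, r+10=b, p+10=z.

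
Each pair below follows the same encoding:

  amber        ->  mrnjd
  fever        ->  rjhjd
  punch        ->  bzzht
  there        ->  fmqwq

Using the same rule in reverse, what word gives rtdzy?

forum

Shifts by position in amber: pos 0: a→m (+12), pos 1: m→r (+5), pos 2: b→n (+12), pos 3: e→j (+5) — repeating every 2. A repeating key of period 2 is used — shifts +12, +5 over and over.
Decoding rtdzy: r−12=f, t−5=o, d−12=r, z−5=u, y−12=m.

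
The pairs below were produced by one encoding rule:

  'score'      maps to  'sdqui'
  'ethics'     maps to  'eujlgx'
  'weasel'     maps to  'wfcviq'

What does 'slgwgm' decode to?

sketch

Each letter shifts forward by its position index (0, 1, 2, …) — the shift grows by one for each successive letter.
Reversing it on slgwgm: s−0=s, l−1=k, g−2=e, w−3=t, g−4=c, m−5=h.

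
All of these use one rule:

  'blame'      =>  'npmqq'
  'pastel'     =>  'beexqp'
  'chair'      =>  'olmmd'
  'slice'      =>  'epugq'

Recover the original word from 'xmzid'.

Shifts by position in blame: pos 0: b→n (+12), pos 1: l→p (+4), pos 2: a→m (+12), pos 3: m→q (+4) — repeating every 2. The shifts repeat in a cycle of length 2: positions 0,1,… shift by +12, +4, then the pattern repeats.
Undoing it on xmzid: x−12=l, m−4=i, z−12=n, i−4=e, d−12=r.

liner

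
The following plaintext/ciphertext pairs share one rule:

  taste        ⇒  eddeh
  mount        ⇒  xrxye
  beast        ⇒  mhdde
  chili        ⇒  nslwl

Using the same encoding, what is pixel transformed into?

The shift depends on letter class: consonant t→e is +11, but vowel a→d is +3. Vowels shift forward by 3 and consonants shift forward by 11.
Applying it to pixel: p(cons)+11=a, i(vowel)+3=l, x(cons)+11=i, e(vowel)+3=h, l(cons)+11=w.

alihw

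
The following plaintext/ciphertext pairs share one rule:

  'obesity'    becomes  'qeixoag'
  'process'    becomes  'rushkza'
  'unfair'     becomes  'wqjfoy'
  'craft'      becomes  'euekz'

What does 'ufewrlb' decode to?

scarlet

Letter i (0-indexed) is shifted by i+2, so successive shifts are 2, 3, 4, ….
Undoing it on ufewrlb: u−2=s, f−3=c, e−4=a, w−5=r, r−6=l, l−7=e, b−8=t.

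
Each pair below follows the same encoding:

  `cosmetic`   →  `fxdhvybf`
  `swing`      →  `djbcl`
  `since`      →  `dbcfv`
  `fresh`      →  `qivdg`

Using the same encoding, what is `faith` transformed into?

c(2)→f(5) and o(14)→x(23) fit y≡21x+15 (mod 26); the inverse of 21 mod 26 is 5. This is an affine cipher: with a=0,…,z=25, each position x becomes (21x+15) mod 26.
Applying it to faith: f(5)→21·5+15≡16=q; a(0)→21·0+15≡15=p; i(8)→21·8+15≡1=b; t(19)→21·19+15≡24=y; h(7)→21·7+15≡6=g (all mod 26).

qpbyg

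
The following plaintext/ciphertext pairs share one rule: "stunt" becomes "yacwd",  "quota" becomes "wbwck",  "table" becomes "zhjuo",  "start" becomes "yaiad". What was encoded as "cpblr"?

In stunt: s→y is +6, t→a is +7, u→c is +8, n→w is +9 — the shift increases by 1 each position. Each letter shifts forward by (position + 6), i.e. 6, 7, 8, … — the shift grows by one for each successive letter.
Reversing it on cpblr: c−6=w, p−7=i, b−8=t, l−9=c, r−10=h.

witch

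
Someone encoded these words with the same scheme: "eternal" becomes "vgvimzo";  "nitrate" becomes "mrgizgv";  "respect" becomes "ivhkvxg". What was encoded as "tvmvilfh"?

generous

Each pair mirrors across the alphabet (e↔v, t↔g, e↔v): positions sum to 25. Each letter is replaced by its mirror in the alphabet: a↔z, b↔y, c↔x, and so on (the Atbash cipher).
Decoding tvmvilfh: t↔g, v↔e, m↔n, v↔e, i↔r, l↔o, f↔u, h↔s.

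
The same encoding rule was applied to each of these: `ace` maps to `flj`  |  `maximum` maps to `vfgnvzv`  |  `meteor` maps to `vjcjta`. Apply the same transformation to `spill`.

bynuu

The shift depends on letter class: consonant c→l is +9, but vowel a→f is +5. Vowels shift forward by 5 and consonants shift forward by 9.
Applying it to spill: s(cons)+9=b, p(cons)+9=y, i(vowel)+5=n, l(cons)+9=u, l(cons)+9=u.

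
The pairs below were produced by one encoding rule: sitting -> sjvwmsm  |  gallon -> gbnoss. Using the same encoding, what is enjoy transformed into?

Each letter shifts forward by its position index (0, 1, 2, …) — the shift grows by one for each successive letter.
Applying it to enjoy: e+0=e, n+1=o, j+2=l, o+3=r, y+4=c.

eolrc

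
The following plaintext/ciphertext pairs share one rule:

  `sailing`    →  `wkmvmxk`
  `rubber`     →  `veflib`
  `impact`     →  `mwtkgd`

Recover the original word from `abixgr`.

Shifts by position in sailing: pos 0: s→w (+4), pos 1: a→k (+10), pos 2: i→m (+4), pos 3: l→v (+10) — repeating every 2. It's a Vigenère-style cipher with numeric key [4,10]: position i shifts by key[i mod 2].
Reversing it on abixgr: a−4=w, b−10=r, i−4=e, x−10=n, g−4=c, r−10=h.

wrench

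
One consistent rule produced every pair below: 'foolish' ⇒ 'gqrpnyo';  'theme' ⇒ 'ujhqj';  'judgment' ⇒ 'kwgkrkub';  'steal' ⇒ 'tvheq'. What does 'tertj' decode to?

scope

The shift increases by 1 at each position, starting from +1: 1, 2, 3, ….
Reversing it on tertj: t−1=s, e−2=c, r−3=o, t−4=p, j−5=e.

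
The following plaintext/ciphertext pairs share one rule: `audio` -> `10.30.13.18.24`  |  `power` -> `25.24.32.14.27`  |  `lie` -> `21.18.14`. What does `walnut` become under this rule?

32.10.21.23.30.29

a is letter #1 and maps to 10: an offset of 9. Each letter is replaced by its alphabet position (a=1..z=26) + 9.
On walnut: w=23→32, a=1→10, l=12→21, n=14→23, u=21→30, t=20→29.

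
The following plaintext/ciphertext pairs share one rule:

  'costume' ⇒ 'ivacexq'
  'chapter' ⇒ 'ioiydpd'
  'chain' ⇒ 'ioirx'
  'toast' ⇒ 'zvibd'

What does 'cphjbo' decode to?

wizard

Each letter shifts forward by (position + 6), i.e. 6, 7, 8, … — the shift grows by one for each successive letter.
Undoing it on cphjbo: c−6=w, p−7=i, h−8=z, j−9=a, b−10=r, o−11=d.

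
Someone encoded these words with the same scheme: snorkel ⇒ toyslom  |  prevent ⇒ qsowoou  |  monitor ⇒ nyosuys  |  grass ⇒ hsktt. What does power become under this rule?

qyxos

Vowels shift forward by 10 and consonants shift forward by 1.
On power: p(cons)+1=q, o(vowel)+10=y, w(cons)+1=x, e(vowel)+10=o, r(cons)+1=s.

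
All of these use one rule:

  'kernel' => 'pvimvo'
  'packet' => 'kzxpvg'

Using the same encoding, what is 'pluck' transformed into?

kofxp

Each pair mirrors across the alphabet (k↔p, e↔v, r↔i): positions sum to 25. Each letter is replaced by its mirror in the alphabet: a↔z, b↔y, c↔x, and so on (the Atbash cipher).
For pluck: p↔k, l↔o, u↔f, c↔x, k↔p.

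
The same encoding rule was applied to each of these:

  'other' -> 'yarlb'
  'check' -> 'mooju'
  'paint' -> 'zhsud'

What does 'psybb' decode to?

Shifts by position in other: pos 0: o→y (+10), pos 1: t→a (+7), pos 2: h→r (+10), pos 3: e→l (+7) — repeating every 2. The shifts repeat in a cycle of length 2: positions 0,1,… shift by +10, +7, then the pattern repeats.
Decoding psybb: p−10=f, s−7=l, y−10=o, b−7=u, b−10=r.

flour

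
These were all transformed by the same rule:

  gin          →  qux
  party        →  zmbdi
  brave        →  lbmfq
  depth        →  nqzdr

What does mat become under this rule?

wmd

The shift depends on letter class: consonant g→q is +10, but vowel i→u is +12. Two shifts are in play — +12 for a/e/i/o/u, +10 for every other letter.
For mat: m(cons)+10=w, a(vowel)+12=m, t(cons)+10=d.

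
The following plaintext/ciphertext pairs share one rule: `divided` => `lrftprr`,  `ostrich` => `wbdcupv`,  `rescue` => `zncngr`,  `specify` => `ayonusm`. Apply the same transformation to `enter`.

mwdpd

In divided: d→l is +8, i→r is +9, v→f is +10, i→t is +11 — the shift increases by 1 each position. Letter i (0-indexed) is shifted by i+8, so successive shifts are 8, 9, 10, ….
On enter: e+8=m, n+9=w, t+10=d, e+11=p, r+12=d.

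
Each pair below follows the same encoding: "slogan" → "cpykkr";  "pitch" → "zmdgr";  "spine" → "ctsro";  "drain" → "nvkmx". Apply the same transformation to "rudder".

Shifts by position in slogan: pos 0: s→c (+10), pos 1: l→p (+4), pos 2: o→y (+10), pos 3: g→k (+4) — repeating every 2. A repeating key of period 2 is used — shifts +10, +4 over and over.
On rudder: r+10=b, u+4=y, d+10=n, d+4=h, e+10=o, r+4=v.

bynhov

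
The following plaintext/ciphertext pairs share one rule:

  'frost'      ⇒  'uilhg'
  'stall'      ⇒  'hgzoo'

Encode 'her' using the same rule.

svi

Each pair mirrors across the alphabet (f↔u, r↔i, o↔l): positions sum to 25. Each letter is replaced by its mirror in the alphabet: a↔z, b↔y, c↔x, and so on (the Atbash cipher).
For her: h↔s, e↔v, r↔i.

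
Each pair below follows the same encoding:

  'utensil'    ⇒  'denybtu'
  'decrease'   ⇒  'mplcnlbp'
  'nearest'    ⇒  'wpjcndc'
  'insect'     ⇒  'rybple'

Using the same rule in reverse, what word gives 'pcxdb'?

It's a Vigenère-style cipher with numeric key [9,11]: position i shifts by key[i mod 2].
Reversing it on pcxdb: p−9=g, c−11=r, x−9=o, d−11=s, b−9=s.

gross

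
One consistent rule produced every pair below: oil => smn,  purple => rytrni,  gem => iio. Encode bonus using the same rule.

dspyu

Two shifts are in play — +4 for a/e/i/o/u, +2 for every other letter.
Applying it to bonus: b(cons)+2=d, o(vowel)+4=s, n(cons)+2=p, u(vowel)+4=y, s(cons)+2=u.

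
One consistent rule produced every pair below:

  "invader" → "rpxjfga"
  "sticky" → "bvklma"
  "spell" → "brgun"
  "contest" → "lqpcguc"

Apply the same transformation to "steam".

bvgjo

Shifts by position in invader: pos 0: i→r (+9), pos 1: n→p (+2), pos 2: v→x (+2), pos 3: a→j (+9), pos 4: d→f (+2), pos 5: e→g (+2) — repeating every 3. The shifts repeat in a cycle of length 3: positions 0,1,… shift by +9, +2, +2, then the pattern repeats.
On steam: s+9=b, t+2=v, e+2=g, a+9=j, m+2=o.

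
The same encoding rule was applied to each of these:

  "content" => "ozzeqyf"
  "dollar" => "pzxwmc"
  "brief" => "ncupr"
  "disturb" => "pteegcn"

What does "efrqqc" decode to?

suffer

Shifts by position in content: pos 0: c→o (+12), pos 1: o→z (+11), pos 2: n→z (+12), pos 3: t→e (+11) — repeating every 2. A repeating key of period 2 is used — shifts +12, +11 over and over.
Reversing it on efrqqc: e−12=s, f−11=u, r−12=f, q−11=f, q−12=e, c−11=r.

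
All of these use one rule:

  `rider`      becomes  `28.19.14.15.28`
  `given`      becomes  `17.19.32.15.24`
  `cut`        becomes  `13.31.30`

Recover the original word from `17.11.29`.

r is letter #18 and maps to 28: an offset of 10. The number is (letter's place in the alphabet, a=1) + 10.
Reversing it on 17.11.29: 17→(17−10)÷1=7=g, 11→(11−10)÷1=1=a, 29→(29−10)÷1=19=s.

gas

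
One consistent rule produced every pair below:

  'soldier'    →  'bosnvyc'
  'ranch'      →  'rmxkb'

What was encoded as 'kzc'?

spa

The output letters match the input read backwards, each shifted +10: soldier reversed is reidlos. The word is reversed, then every letter is shifted forward by 10.
Decoding kzc: shift back: k−10=a, z−10=p, c−10=s → aps; then reverse → spa.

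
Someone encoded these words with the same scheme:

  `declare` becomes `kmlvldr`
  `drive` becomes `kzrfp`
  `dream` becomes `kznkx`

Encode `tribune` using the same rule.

azrlfzr

Each letter shifts forward by (position + 7), i.e. 7, 8, 9, … — the shift grows by one for each successive letter.
For tribune: t+7=a, r+8=z, i+9=r, b+10=l, u+11=f, n+12=z, e+13=r.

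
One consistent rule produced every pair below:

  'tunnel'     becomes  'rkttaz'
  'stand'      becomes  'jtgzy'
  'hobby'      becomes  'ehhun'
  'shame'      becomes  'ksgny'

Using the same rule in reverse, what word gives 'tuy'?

The output letters match the input read backwards, each shifted +6: tunnel reversed is lennut. Read the word backwards and shift each letter +6.
Undoing it on tuy: shift back: t−6=n, u−6=o, y−6=s → nos; then reverse → son.

son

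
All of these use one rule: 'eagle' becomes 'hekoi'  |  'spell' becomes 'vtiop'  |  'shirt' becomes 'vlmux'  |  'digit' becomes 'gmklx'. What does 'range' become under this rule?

uerji

Shifts by position in eagle: pos 0: e→h (+3), pos 1: a→e (+4), pos 2: g→k (+4), pos 3: l→o (+3), pos 4: e→i (+4) — repeating every 3. A repeating key of period 3 is used — shifts +3, +4, +4 over and over.
For range: r+3=u, a+4=e, n+4=r, g+3=j, e+4=i.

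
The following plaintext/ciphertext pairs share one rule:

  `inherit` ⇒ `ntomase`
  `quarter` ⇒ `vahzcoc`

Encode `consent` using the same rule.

huuanxe

Each letter shifts forward by (position + 5), i.e. 5, 6, 7, … — the shift grows by one for each successive letter.
Applying it to consent: c+5=h, o+6=u, n+7=u, s+8=a, e+9=n, n+10=x, t+11=e.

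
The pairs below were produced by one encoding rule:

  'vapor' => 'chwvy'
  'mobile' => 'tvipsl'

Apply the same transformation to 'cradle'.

jyhksl

Compare letters: v→c is +7, a→h is +7, p→w is +7 — a constant shift. It's a constant shift of +7 (ROT7).
On cradle: c+7=j, r+7=y, a+7=h, d+7=k, l+7=s, e+7=l.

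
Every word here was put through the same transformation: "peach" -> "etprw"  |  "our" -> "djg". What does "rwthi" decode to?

chest

Compare letters: p→e is +15, e→t is +15, a→p is +15 — a constant shift. Every letter moves 15 places later in the alphabet, wrapping around z→a.
Undoing it on rwthi: r−15=c, w−15=h, t−15=e, h−15=s, i−15=t.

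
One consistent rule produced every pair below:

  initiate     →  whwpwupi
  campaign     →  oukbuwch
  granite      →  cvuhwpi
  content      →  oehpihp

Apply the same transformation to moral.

Treating letters as 0–25, the rule is x ↦ 23x + 20 (mod 26).
Applying it to moral: m(12)→23·12+20≡10=k; o(14)→23·14+20≡4=e; r(17)→23·17+20≡21=v; a(0)→23·0+20≡20=u; l(11)→23·11+20≡13=n (all mod 26).

kevun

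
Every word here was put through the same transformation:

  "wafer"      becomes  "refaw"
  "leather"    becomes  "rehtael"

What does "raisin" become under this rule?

The output letters match the input read backwards: wafer reversed is refaw. The word is simply reversed.
On raisin: reverse → nisiar.

nisiar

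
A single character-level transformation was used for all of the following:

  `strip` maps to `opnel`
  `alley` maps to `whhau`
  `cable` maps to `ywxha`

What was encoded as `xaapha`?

Compare letters: s→o is +22, t→p is +22, r→n is +22 — a constant shift. This is a Caesar cipher with shift 22.
Undoing it on xaapha: x−22=b, a−22=e, a−22=e, p−22=t, h−22=l, a−22=e.

beetle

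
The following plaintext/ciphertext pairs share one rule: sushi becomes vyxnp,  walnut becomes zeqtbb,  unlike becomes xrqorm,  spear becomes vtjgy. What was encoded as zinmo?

In sushi: s→v is +3, u→y is +4, s→x is +5, h→n is +6 — the shift increases by 1 each position. Letter i (0-indexed) is shifted by i+3, so successive shifts are 3, 4, 5, ….
Reversing it on zinmo: z−3=w, i−4=e, n−5=i, m−6=g, o−7=h.

weigh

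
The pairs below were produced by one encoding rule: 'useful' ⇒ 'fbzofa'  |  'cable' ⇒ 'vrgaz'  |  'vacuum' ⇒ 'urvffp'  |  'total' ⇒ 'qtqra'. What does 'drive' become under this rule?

kmhuz

u(20)→f(5) and s(18)→b(1) fit y≡15x+17 (mod 26); the inverse of 15 mod 26 is 7. This is an affine cipher: with a=0,…,z=25, each position x becomes (15x+17) mod 26.
Applying it to drive: d(3)→15·3+17≡10=k; r(17)→15·17+17≡12=m; i(8)→15·8+17≡7=h; v(21)→15·21+17≡20=u; e(4)→15·4+17≡25=z (all mod 26).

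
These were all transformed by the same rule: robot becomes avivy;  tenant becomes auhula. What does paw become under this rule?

dhw

Read the word backwards and shift each letter +7.
Applying it to paw: reverse → wap; then shift: w+7=d, a+7=h, p+7=w.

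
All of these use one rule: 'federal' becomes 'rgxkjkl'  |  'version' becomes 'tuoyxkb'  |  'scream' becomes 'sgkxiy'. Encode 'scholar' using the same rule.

Two steps: reverse the string, then apply a Caesar shift of +6.
For scholar: reverse → ralohcs; then shift: r+6=x, a+6=g, l+6=r, o+6=u, h+6=n, c+6=i, s+6=y.

xgruniy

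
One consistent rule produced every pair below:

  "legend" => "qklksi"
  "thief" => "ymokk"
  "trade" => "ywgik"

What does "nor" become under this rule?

The shift depends on letter class: consonant l→q is +5, but vowel e→k is +6. The rule splits by letter class: vowels +6, consonants +5.
For nor: n(cons)+5=s, o(vowel)+6=u, r(cons)+5=w.

suw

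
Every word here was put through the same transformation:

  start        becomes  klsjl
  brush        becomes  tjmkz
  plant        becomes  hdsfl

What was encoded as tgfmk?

bonus

Compare letters: s→k is +18, t→l is +18, a→s is +18 — a constant shift. This is a Caesar cipher with shift 18.
Undoing it on tgfmk: t−18=b, g−18=o, f−18=n, m−18=u, k−18=s.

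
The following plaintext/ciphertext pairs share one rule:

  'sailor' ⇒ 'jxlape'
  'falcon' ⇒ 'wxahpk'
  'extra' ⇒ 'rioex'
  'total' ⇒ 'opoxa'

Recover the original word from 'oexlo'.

Each letter's alphabet position (a=0..z=25) is mapped through 5·x+23 mod 26 — an affine cipher.
Reversing it on oexlo: o(14)→21·(14−23)≡19=t; e(4)→21·(4−23)≡17=r; x(23)→21·(23−23)≡0=a; l(11)→21·(11−23)≡8=i; o(14)→21·(14−23)≡19=t (all mod 26).

trait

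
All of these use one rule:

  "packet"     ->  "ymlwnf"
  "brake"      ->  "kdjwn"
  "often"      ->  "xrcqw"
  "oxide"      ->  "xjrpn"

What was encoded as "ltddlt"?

church

Shifts by position in packet: pos 0: p→y (+9), pos 1: a→m (+12), pos 2: c→l (+9), pos 3: k→w (+12) — repeating every 2. A repeating key of period 2 is used — shifts +9, +12 over and over.
Reversing it on ltddlt: l−9=c, t−12=h, d−9=u, d−12=r, l−9=c, t−12=h.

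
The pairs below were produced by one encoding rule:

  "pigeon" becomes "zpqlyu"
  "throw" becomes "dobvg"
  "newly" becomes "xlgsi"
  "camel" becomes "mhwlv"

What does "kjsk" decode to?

It's a Vigenère-style cipher with numeric key [10,7]: position i shifts by key[i mod 2].
Decoding kjsk: k−10=a, j−7=c, s−10=i, k−7=d.

acid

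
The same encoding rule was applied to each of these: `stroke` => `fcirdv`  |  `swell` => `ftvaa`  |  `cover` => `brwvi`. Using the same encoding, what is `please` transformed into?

s(18)→f(5) and t(19)→c(2) fit y≡23x+7 (mod 26); the inverse of 23 mod 26 is 17. Treating letters as 0–25, the rule is x ↦ 23x + 7 (mod 26).
For please: p(15)→23·15+7≡14=o; l(11)→23·11+7≡0=a; e(4)→23·4+7≡21=v; a(0)→23·0+7≡7=h; s(18)→23·18+7≡5=f; e(4)→23·4+7≡21=v (all mod 26).

oavhfv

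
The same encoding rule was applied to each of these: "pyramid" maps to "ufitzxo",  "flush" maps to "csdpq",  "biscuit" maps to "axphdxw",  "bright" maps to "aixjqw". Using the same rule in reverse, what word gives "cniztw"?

p(15)→u(20) and y(24)→f(5) fit y≡7x+19 (mod 26); the inverse of 7 mod 26 is 15. Treating letters as 0–25, the rule is x ↦ 7x + 19 (mod 26).
Undoing it on cniztw: c(2)→15·(2−19)≡5=f; n(13)→15·(13−19)≡14=o; i(8)→15·(8−19)≡17=r; z(25)→15·(25−19)≡12=m; t(19)→15·(19−19)≡0=a; w(22)→15·(22−19)≡19=t (all mod 26).

format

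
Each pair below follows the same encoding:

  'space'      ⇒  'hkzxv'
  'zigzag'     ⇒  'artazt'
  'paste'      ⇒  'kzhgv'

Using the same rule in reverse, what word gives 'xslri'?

choir

Each pair mirrors across the alphabet (s↔h, p↔k, a↔z): positions sum to 25. This is the alphabet-reversal cipher (Atbash): a becomes z, b becomes y, etc.
Decoding xslri: x↔c, s↔h, l↔o, r↔i, i↔r.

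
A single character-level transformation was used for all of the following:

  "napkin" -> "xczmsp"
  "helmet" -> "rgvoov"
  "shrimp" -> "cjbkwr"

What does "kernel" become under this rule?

ugbpon

Shifts by position in napkin: pos 0: n→x (+10), pos 1: a→c (+2), pos 2: p→z (+10), pos 3: k→m (+2) — repeating every 2. A repeating key of period 2 is used — shifts +10, +2 over and over.
On kernel: k+10=u, e+2=g, r+10=b, n+2=p, e+10=o, l+2=n.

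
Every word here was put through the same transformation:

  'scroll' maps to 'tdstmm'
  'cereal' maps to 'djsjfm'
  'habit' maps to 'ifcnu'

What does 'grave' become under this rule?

hsfwj

The shift depends on letter class: consonant s→t is +1, but vowel o→t is +5. Two shifts are in play — +5 for a/e/i/o/u, +1 for every other letter.
On grave: g(cons)+1=h, r(cons)+1=s, a(vowel)+5=f, v(cons)+1=w, e(vowel)+5=j.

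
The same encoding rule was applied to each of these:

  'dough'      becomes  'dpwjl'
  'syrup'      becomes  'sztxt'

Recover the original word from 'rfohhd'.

remedy

Each letter shifts forward by its position index (0, 1, 2, …) — the shift grows by one for each successive letter.
Undoing it on rfohhd: r−0=r, f−1=e, o−2=m, h−3=e, h−4=d, d−5=y.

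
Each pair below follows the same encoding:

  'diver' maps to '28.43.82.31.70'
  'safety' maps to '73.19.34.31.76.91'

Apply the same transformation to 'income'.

Each letter becomes 3×(its alphabet position, a=1..z=26) + 16.
On income: i=9→43, n=14→58, c=3→25, o=15→61, m=13→55, e=5→31.

43.58.25.61.55.31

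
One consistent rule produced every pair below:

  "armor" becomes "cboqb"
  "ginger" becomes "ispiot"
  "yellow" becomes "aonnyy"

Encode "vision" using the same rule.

Shifts by position in armor: pos 0: a→c (+2), pos 1: r→b (+10), pos 2: m→o (+2), pos 3: o→q (+2), pos 4: r→b (+10) — repeating every 3. The shifts repeat in a cycle of length 3: positions 0,1,… shift by +2, +10, +2, then the pattern repeats.
Applying it to vision: v+2=x, i+10=s, s+2=u, i+2=k, o+10=y, n+2=p.

xsukyp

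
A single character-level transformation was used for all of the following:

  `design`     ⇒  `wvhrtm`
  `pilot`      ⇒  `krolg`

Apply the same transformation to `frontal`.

uilmgzo

Each pair mirrors across the alphabet (d↔w, e↔v, s↔h): positions sum to 25. Letters are reflected about the middle of the alphabet (position → 25−position): Atbash.
On frontal: f↔u, r↔i, o↔l, n↔m, t↔g, a↔z, l↔o.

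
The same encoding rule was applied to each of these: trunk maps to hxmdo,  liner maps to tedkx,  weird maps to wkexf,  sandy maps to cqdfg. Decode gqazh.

t(19)→h(7) and r(17)→x(23) fit y≡5x+16 (mod 26); the inverse of 5 mod 26 is 21. Each letter's alphabet position (a=0..z=25) is mapped through 5·x+16 mod 26 — an affine cipher.
Reversing it on gqazh: g(6)→21·(6−16)≡24=y; q(16)→21·(16−16)≡0=a; a(0)→21·(0−16)≡2=c; z(25)→21·(25−16)≡7=h; h(7)→21·(7−16)≡19=t (all mod 26).

yacht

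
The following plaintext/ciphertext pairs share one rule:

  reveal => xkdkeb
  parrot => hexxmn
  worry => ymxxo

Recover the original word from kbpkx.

elder

This is an affine cipher: with a=0,…,z=25, each position x becomes (21x+4) mod 26.
Decoding kbpkx: k(10)→5·(10−4)≡4=e; b(1)→5·(1−4)≡11=l; p(15)→5·(15−4)≡3=d; k(10)→5·(10−4)≡4=e; x(23)→5·(23−4)≡17=r (all mod 26).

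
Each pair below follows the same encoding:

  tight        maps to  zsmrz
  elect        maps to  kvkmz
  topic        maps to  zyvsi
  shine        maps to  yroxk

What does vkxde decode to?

party

It's a Vigenère-style cipher with numeric key [6,10]: position i shifts by key[i mod 2].
Reversing it on vkxde: v−6=p, k−10=a, x−6=r, d−10=t, e−6=y.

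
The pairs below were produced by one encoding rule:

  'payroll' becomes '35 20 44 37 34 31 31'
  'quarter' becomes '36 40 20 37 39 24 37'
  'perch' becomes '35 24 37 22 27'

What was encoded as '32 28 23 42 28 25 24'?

Letters become their 1-based position plus 19 (so a→20, b→21, …).
Undoing it on 32 28 23 42 28 25 24: 32→(32−19)÷1=13=m, 28→(28−19)÷1=9=i, 23→(23−19)÷1=4=d, 42→(42−19)÷1=23=w, 28→(28−19)÷1=9=i, 25→(25−19)÷1=6=f, 24→(24−19)÷1=5=e.

midwife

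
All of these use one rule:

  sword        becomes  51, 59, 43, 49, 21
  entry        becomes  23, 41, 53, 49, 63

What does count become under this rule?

19, 43, 55, 41, 53

Each letter becomes 2×(its alphabet position, a=1..z=26) + 13.
On count: c=3→19, o=15→43, u=21→55, n=14→41, t=20→53.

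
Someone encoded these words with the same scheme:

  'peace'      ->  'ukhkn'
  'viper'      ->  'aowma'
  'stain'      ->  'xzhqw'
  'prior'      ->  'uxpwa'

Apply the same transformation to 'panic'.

uguql

Each letter shifts forward by (position + 5), i.e. 5, 6, 7, … — the shift grows by one for each successive letter.
For panic: p+5=u, a+6=g, n+7=u, i+8=q, c+9=l.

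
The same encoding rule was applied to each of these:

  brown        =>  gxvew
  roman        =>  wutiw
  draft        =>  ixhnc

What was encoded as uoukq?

pinch

In brown: b→g is +5, r→x is +6, o→v is +7, w→e is +8 — the shift increases by 1 each position. Each letter shifts forward by (position + 5), i.e. 5, 6, 7, … — the shift grows by one for each successive letter.
Decoding uoukq: u−5=p, o−6=i, u−7=n, k−8=c, q−9=h.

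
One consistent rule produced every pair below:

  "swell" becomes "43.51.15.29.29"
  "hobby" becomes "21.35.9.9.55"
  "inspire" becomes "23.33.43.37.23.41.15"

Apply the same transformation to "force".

17.35.41.11.15

With a=1..z=26, the number is 2·pos + 5.
For force: f=6→17, o=15→35, r=18→41, c=3→11, e=5→15.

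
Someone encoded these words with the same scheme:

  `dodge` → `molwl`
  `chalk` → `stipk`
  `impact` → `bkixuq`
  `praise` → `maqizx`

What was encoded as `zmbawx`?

The output letters match the input read backwards, each shifted +8: dodge reversed is egdod. Read the word backwards and shift each letter +8.
Decoding zmbawx: shift back: z−8=r, m−8=e, b−8=t, a−8=s, w−8=o, x−8=p → retsop; then reverse → poster.

poster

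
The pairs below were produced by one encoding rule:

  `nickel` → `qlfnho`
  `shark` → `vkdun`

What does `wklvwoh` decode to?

thistle

Each letter is shifted forward by 3 in the alphabet (a Caesar shift of +3).
Decoding wklvwoh: w−3=t, k−3=h, l−3=i, v−3=s, w−3=t, o−3=l, h−3=e.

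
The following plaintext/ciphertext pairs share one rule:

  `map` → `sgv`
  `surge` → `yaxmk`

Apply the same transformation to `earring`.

This is a Caesar cipher with shift 6.
Applying it to earring: e+6=k, a+6=g, r+6=x, r+6=x, i+6=o, n+6=t, g+6=m.

kgxxotm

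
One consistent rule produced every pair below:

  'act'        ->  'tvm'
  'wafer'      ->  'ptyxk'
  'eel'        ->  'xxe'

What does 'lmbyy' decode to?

stiff

Every letter moves 19 places later in the alphabet, wrapping around z→a.
Reversing it on lmbyy: l−19=s, m−19=t, b−19=i, y−19=f, y−19=f.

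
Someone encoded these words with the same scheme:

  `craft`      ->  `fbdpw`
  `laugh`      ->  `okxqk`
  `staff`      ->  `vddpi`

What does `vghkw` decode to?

sweat

Shifts by position in craft: pos 0: c→f (+3), pos 1: r→b (+10), pos 2: a→d (+3), pos 3: f→p (+10) — repeating every 2. The shifts repeat in a cycle of length 2: positions 0,1,… shift by +3, +10, then the pattern repeats.
Decoding vghkw: v−3=s, g−10=w, h−3=e, k−10=a, w−3=t.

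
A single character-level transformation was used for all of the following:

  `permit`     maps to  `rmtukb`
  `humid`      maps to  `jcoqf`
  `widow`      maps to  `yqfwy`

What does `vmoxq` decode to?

tempo

Shifts by position in permit: pos 0: p→r (+2), pos 1: e→m (+8), pos 2: r→t (+2), pos 3: m→u (+8) — repeating every 2. It's a Vigenère-style cipher with numeric key [2,8]: position i shifts by key[i mod 2].
Reversing it on vmoxq: v−2=t, m−8=e, o−2=m, x−8=p, q−2=o.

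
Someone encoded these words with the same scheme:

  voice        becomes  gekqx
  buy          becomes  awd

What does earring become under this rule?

ipkttcg

The output letters match the input read backwards, each shifted +2: voice reversed is eciov. The word is reversed, then every letter is shifted forward by 2.
For earring: reverse → gnirrae; then shift: g+2=i, n+2=p, i+2=k, r+2=t, r+2=t, a+2=c, e+2=g.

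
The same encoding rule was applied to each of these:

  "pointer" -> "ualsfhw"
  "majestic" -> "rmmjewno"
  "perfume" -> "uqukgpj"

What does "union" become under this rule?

Shifts by position in pointer: pos 0: p→u (+5), pos 1: o→a (+12), pos 2: i→l (+3), pos 3: n→s (+5), pos 4: t→f (+12), pos 5: e→h (+3) — repeating every 3. A repeating key of period 3 is used — shifts +5, +12, +3 over and over.
Applying it to union: u+5=z, n+12=z, i+3=l, o+5=t, n+12=z.

zzltz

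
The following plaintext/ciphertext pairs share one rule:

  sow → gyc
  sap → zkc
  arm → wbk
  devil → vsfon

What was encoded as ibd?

Two steps: reverse the string, then apply a Caesar shift of +10.
Decoding ibd: shift back: i−10=y, b−10=r, d−10=t → yrt; then reverse → try.

try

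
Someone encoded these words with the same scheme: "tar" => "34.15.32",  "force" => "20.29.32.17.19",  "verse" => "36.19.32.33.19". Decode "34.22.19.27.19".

theme

t is letter #20 and maps to 34: an offset of 14. Letters become their 1-based position plus 14 (so a→15, b→16, …).
Reversing it on 34.22.19.27.19: 34→(34−14)÷1=20=t, 22→(22−14)÷1=8=h, 19→(19−14)÷1=5=e, 27→(27−14)÷1=13=m, 19→(19−14)÷1=5=e.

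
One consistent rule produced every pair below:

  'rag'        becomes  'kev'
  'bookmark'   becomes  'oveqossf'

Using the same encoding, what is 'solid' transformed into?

The output letters match the input read backwards, each shifted +4: rag reversed is gar. The word is reversed, then every letter is shifted forward by 4.
For solid: reverse → dilos; then shift: d+4=h, i+4=m, l+4=p, o+4=s, s+4=w.

hmpsw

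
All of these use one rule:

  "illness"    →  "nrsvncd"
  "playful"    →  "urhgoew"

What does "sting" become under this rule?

Each letter shifts forward by (position + 5), i.e. 5, 6, 7, … — the shift grows by one for each successive letter.
For sting: s+5=x, t+6=z, i+7=p, n+8=v, g+9=p.

xzpvp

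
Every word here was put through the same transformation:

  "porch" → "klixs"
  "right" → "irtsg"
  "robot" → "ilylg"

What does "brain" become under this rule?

yizrm

This is the alphabet-reversal cipher (Atbash): a becomes z, b becomes y, etc.
For brain: b↔y, r↔i, a↔z, i↔r, n↔m.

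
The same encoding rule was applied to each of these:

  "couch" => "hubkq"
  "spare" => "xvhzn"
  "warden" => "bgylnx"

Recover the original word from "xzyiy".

strap

In couch: c→h is +5, o→u is +6, u→b is +7, c→k is +8 — the shift increases by 1 each position. The shift increases by 1 at each position, starting from +5: 5, 6, 7, ….
Reversing it on xzyiy: x−5=s, z−6=t, y−7=r, i−8=a, y−9=p.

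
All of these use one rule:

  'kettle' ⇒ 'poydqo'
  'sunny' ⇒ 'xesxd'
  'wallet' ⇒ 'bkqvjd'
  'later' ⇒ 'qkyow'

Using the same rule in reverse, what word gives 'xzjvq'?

Shifts by position in kettle: pos 0: k→p (+5), pos 1: e→o (+10), pos 2: t→y (+5), pos 3: t→d (+10) — repeating every 2. A repeating key of period 2 is used — shifts +5, +10 over and over.
Decoding xzjvq: x−5=s, z−10=p, j−5=e, v−10=l, q−5=l.

spell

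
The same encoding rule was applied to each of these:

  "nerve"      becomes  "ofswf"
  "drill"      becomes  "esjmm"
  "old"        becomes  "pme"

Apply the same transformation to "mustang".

Every letter moves 1 place later in the alphabet, wrapping around z→a.
For mustang: m+1=n, u+1=v, s+1=t, t+1=u, a+1=b, n+1=o, g+1=h.

nvtuboh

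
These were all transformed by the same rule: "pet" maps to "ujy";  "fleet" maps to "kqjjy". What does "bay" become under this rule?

gfd

It's a constant shift of +5 (ROT5).
Applying it to bay: b+5=g, a+5=f, y+5=d.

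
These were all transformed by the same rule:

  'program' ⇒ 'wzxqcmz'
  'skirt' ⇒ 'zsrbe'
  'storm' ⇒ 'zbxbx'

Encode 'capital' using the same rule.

jiysemy

Each letter shifts forward by (position + 7), i.e. 7, 8, 9, … — the shift grows by one for each successive letter.
For capital: c+7=j, a+8=i, p+9=y, i+10=s, t+11=e, a+12=m, l+13=y.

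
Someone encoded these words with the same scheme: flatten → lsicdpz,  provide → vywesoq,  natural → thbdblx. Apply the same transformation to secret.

In flatten: f→l is +6, l→s is +7, a→i is +8, t→c is +9 — the shift increases by 1 each position. Each letter shifts forward by (position + 6), i.e. 6, 7, 8, … — the shift grows by one for each successive letter.
For secret: s+6=y, e+7=l, c+8=k, r+9=a, e+10=o, t+11=e.

ylkaoe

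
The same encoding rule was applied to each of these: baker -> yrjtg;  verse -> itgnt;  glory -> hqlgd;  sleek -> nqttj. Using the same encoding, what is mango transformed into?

b(1)→y(24) and a(0)→r(17) fit y≡7x+17 (mod 26); the inverse of 7 mod 26 is 15. Treating letters as 0–25, the rule is x ↦ 7x + 17 (mod 26).
For mango: m(12)→7·12+17≡23=x; a(0)→7·0+17≡17=r; n(13)→7·13+17≡4=e; g(6)→7·6+17≡7=h; o(14)→7·14+17≡11=l (all mod 26).

xrehl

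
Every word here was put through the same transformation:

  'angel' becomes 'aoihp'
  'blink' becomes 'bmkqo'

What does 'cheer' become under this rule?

cighv

In angel: a→a is +0, n→o is +1, g→i is +2, e→h is +3 — the shift increases by 1 each position. Letter i (0-indexed) is shifted by i+0, so successive shifts are 0, 1, 2, ….
Applying it to cheer: c+0=c, h+1=i, e+2=g, e+3=h, r+4=v.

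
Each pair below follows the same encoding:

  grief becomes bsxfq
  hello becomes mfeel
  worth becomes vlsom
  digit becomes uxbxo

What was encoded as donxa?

stain

g(6)→b(1) and r(17)→s(18) fit y≡11x+13 (mod 26); the inverse of 11 mod 26 is 19. Each letter's alphabet position (a=0..z=25) is mapped through 11·x+13 mod 26 — an affine cipher.
Undoing it on donxa: d(3)→19·(3−13)≡18=s; o(14)→19·(14−13)≡19=t; n(13)→19·(13−13)≡0=a; x(23)→19·(23−13)≡8=i; a(0)→19·(0−13)≡13=n (all mod 26).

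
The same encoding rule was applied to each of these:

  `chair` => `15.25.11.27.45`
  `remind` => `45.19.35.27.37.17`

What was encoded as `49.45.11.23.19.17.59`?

tragedy

c(#3)→15 and h(#8)→25: differences scale by 2, so n = 2·pos + 9. The formula is n = 2×(alphabet index, a=1) + 9.
Decoding 49.45.11.23.19.17.59: 49→(49−9)÷2=20=t, 45→(45−9)÷2=18=r, 11→(11−9)÷2=1=a, 23→(23−9)÷2=7=g, 19→(19−9)÷2=5=e, 17→(17−9)÷2=4=d, 59→(59−9)÷2=25=y.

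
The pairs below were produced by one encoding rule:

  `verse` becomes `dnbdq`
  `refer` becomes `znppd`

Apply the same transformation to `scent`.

In verse: v→d is +8, e→n is +9, r→b is +10, s→d is +11 — the shift increases by 1 each position. Letter i (0-indexed) is shifted by i+8, so successive shifts are 8, 9, 10, ….
For scent: s+8=a, c+9=l, e+10=o, n+11=y, t+12=f.

aloyf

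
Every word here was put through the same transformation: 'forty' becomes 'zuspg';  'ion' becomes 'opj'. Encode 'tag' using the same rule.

The output letters match the input read backwards, each shifted +1: forty reversed is ytrof. Read the word backwards and shift each letter +1.
For tag: reverse → gat; then shift: g+1=h, a+1=b, t+1=u.

hbu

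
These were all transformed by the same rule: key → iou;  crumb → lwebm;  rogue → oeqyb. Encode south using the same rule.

rdeyc

The output letters match the input read backwards, each shifted +10: key reversed is yek. The word is reversed, then every letter is shifted forward by 10.
On south: reverse → htuos; then shift: h+10=r, t+10=d, u+10=e, o+10=y, s+10=c.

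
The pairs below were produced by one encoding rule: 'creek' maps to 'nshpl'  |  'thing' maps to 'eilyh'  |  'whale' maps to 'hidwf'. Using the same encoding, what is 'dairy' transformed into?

Shifts by position in creek: pos 0: c→n (+11), pos 1: r→s (+1), pos 2: e→h (+3), pos 3: e→p (+11), pos 4: k→l (+1) — repeating every 3. A repeating key of period 3 is used — shifts +11, +1, +3 over and over.
For dairy: d+11=o, a+1=b, i+3=l, r+11=c, y+1=z.

oblcz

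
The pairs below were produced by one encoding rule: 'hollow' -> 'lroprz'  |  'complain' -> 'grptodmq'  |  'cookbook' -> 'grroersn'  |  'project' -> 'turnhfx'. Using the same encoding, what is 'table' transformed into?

xdeph

Shifts by position in hollow: pos 0: h→l (+4), pos 1: o→r (+3), pos 2: l→o (+3), pos 3: l→p (+4), pos 4: o→r (+3), pos 5: w→z (+3) — repeating every 3. A repeating key of period 3 is used — shifts +4, +3, +3 over and over.
On table: t+4=x, a+3=d, b+3=e, l+4=p, e+3=h.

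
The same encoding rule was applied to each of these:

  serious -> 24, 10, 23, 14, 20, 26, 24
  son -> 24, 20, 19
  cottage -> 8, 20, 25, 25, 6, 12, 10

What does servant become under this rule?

24, 10, 23, 27, 6, 19, 25

s is letter #19 and maps to 24: an offset of 5. Each letter is replaced by its alphabet position (a=1..z=26) + 5.
For servant: s=19→24, e=5→10, r=18→23, v=22→27, a=1→6, n=14→19, t=20→25.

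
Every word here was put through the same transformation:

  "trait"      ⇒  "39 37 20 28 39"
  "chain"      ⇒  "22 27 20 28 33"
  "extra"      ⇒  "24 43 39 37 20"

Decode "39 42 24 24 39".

t is letter #20 and maps to 39: an offset of 19. The number is (letter's place in the alphabet, a=1) + 19.
Decoding 39 42 24 24 39: 39→(39−19)÷1=20=t, 42→(42−19)÷1=23=w, 24→(24−19)÷1=5=e, 24→(24−19)÷1=5=e, 39→(39−19)÷1=20=t.

tweet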